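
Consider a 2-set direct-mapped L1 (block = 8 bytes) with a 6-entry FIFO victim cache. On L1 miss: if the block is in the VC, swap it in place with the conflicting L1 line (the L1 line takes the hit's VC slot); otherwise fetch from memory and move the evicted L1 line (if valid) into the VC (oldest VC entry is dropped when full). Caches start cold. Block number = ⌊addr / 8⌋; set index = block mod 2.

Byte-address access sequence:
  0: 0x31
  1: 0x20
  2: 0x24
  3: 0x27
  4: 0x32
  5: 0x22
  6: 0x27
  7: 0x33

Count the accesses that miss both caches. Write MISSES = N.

MISSES = 2

#0 0x31→b6/s0 MISS; vc=[]
#1 0x20→b4/s0 MISS; vc=[6]
#2 0x24→b4/s0 L1-HIT; vc=[6]
#3 0x27→b4/s0 L1-HIT; vc=[6]
#4 0x32→b6/s0 VC-HIT; vc=[4]
#5 0x22→b4/s0 VC-HIT; vc=[6]
#6 0x27→b4/s0 L1-HIT; vc=[6]
#7 0x33→b6/s0 VC-HIT; vc=[4]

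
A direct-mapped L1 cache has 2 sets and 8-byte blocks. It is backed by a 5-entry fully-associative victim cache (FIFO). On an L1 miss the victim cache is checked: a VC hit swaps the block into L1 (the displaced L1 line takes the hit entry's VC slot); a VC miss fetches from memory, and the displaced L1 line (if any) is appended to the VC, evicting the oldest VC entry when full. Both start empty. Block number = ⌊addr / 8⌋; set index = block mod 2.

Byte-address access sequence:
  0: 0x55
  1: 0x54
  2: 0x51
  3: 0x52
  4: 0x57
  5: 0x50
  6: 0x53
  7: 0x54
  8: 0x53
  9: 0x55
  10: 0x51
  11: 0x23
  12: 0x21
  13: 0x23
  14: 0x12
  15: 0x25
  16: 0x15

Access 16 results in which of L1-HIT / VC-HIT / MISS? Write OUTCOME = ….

#0 0x55→b10/s0 MISS; vc=[]
#1 0x54→b10/s0 L1-HIT; vc=[]
#2 0x51→b10/s0 L1-HIT; vc=[]
#3 0x52→b10/s0 L1-HIT; vc=[]
#4 0x57→b10/s0 L1-HIT; vc=[]
#5 0x50→b10/s0 L1-HIT; vc=[]
#6 0x53→b10/s0 L1-HIT; vc=[]
#7 0x54→b10/s0 L1-HIT; vc=[]
#8 0x53→b10/s0 L1-HIT; vc=[]
#9 0x55→b10/s0 L1-HIT; vc=[]
#10 0x51→b10/s0 L1-HIT; vc=[]
#11 0x23→b4/s0 MISS; vc=[10]
#12 0x21→b4/s0 L1-HIT; vc=[10]
#13 0x23→b4/s0 L1-HIT; vc=[10]
#14 0x12→b2/s0 MISS; vc=[10,4]
#15 0x25→b4/s0 VC-HIT; vc=[10,2]
#16 0x15→b2/s0 VC-HIT; vc=[10,4]

OUTCOME = VC-HIT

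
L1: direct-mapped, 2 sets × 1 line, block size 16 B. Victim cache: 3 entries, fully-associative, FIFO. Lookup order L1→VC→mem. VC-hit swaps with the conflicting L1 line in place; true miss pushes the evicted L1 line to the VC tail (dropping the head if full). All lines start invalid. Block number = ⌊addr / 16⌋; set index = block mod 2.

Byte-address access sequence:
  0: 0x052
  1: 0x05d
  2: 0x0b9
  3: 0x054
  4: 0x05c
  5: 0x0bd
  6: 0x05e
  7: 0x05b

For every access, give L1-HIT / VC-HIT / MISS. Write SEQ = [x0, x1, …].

SEQ = [MISS, L1-HIT, MISS, VC-HIT, L1-HIT, VC-HIT, VC-HIT, L1-HIT]

0: 0x52 (blk 5, set 1) → MISS  vc=[]
1: 0x5d (blk 5, set 1) → L1-HIT  vc=[]
2: 0xb9 (blk 11, set 1) → MISS  vc=[5]
3: 0x54 (blk 5, set 1) → VC-HIT  vc=[11]
4: 0x5c (blk 5, set 1) → L1-HIT  vc=[11]
5: 0xbd (blk 11, set 1) → VC-HIT  vc=[5]
6: 0x5e (blk 5, set 1) → VC-HIT  vc=[11]
7: 0x5b (blk 5, set 1) → L1-HIT  vc=[11]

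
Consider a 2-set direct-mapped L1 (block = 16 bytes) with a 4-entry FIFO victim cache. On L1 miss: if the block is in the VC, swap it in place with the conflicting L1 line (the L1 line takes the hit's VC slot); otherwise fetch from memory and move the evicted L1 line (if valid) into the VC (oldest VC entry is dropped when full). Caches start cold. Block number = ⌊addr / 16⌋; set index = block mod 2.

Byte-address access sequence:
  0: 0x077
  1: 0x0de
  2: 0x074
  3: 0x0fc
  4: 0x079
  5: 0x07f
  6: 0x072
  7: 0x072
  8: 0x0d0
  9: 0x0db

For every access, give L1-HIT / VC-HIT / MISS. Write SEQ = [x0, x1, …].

  [0] addr=0x77 blk=7 s=1: MISS | VC []
  [1] addr=0xde blk=13 s=1: MISS | VC [7]
  [2] addr=0x74 blk=7 s=1: VC-HIT | VC [13]
  [3] addr=0xfc blk=15 s=1: MISS | VC [13, 7]
  [4] addr=0x79 blk=7 s=1: VC-HIT | VC [13, 15]
  [5] addr=0x7f blk=7 s=1: L1-HIT | VC [13, 15]
  [6] addr=0x72 blk=7 s=1: L1-HIT | VC [13, 15]
  [7] addr=0x72 blk=7 s=1: L1-HIT | VC [13, 15]
  [8] addr=0xd0 blk=13 s=1: VC-HIT | VC [7, 15]
  [9] addr=0xdb blk=13 s=1: L1-HIT | VC [7, 15]

SEQ = [MISS, MISS, VC-HIT, MISS, VC-HIT, L1-HIT, L1-HIT, L1-HIT, VC-HIT, L1-HIT]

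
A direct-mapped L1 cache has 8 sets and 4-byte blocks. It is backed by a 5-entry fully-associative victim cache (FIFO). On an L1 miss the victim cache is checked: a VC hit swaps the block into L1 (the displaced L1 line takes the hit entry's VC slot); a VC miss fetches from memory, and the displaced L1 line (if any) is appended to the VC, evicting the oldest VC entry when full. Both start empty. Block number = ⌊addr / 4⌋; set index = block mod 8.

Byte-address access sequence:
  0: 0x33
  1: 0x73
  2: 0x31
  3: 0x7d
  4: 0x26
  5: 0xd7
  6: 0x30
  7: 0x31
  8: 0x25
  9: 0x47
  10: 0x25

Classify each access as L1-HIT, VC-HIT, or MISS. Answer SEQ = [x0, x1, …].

0: 0x33 (blk 12, set 4) → MISS  vc=[]
1: 0x73 (blk 28, set 4) → MISS  vc=[12]
2: 0x31 (blk 12, set 4) → VC-HIT  vc=[28]
3: 0x7d (blk 31, set 7) → MISS  vc=[28]
4: 0x26 (blk 9, set 1) → MISS  vc=[28]
5: 0xd7 (blk 53, set 5) → MISS  vc=[28]
6: 0x30 (blk 12, set 4) → L1-HIT  vc=[28]
7: 0x31 (blk 12, set 4) → L1-HIT  vc=[28]
8: 0x25 (blk 9, set 1) → L1-HIT  vc=[28]
9: 0x47 (blk 17, set 1) → MISS  vc=[28, 9]
10: 0x25 (blk 9, set 1) → VC-HIT  vc=[28, 17]

SEQ = [MISS, MISS, VC-HIT, MISS, MISS, MISS, L1-HIT, L1-HIT, L1-HIT, MISS, VC-HIT]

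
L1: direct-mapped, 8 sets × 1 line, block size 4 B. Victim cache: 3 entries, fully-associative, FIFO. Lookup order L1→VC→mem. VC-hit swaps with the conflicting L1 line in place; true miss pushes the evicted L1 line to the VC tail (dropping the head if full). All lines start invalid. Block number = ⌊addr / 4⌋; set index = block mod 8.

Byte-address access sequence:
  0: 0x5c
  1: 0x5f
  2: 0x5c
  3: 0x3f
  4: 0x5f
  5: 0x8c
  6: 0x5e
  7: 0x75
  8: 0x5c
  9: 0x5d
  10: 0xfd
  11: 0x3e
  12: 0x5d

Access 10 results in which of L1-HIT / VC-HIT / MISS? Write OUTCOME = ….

OUTCOME = MISS

  [0] addr=0x5c blk=23 s=7: MISS | VC []
  [1] addr=0x5f blk=23 s=7: L1-HIT | VC []
  [2] addr=0x5c blk=23 s=7: L1-HIT | VC []
  [3] addr=0x3f blk=15 s=7: MISS | VC [23]
  [4] addr=0x5f blk=23 s=7: VC-HIT | VC [15]
  [5] addr=0x8c blk=35 s=3: MISS | VC [15]
  [6] addr=0x5e blk=23 s=7: L1-HIT | VC [15]
  [7] addr=0x75 blk=29 s=5: MISS | VC [15]
  [8] addr=0x5c blk=23 s=7: L1-HIT | VC [15]
  [9] addr=0x5d blk=23 s=7: L1-HIT | VC [15]
  [10] addr=0xfd blk=63 s=7: MISS | VC [15, 23]
  [11] addr=0x3e blk=15 s=7: VC-HIT | VC [63, 23]
  [12] addr=0x5d blk=23 s=7: VC-HIT | VC [63, 15]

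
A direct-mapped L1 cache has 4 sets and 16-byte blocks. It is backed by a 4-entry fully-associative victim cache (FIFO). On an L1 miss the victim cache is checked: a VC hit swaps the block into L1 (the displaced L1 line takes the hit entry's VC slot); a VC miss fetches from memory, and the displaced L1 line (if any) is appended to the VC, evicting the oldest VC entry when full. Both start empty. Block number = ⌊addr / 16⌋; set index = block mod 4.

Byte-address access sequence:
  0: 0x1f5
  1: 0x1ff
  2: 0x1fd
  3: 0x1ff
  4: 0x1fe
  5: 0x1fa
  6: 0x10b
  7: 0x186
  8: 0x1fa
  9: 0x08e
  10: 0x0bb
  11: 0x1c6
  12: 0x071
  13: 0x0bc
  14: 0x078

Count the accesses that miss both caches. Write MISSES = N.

MISSES = 7

  [0] addr=0x1f5 blk=31 s=3: MISS | VC []
  [1] addr=0x1ff blk=31 s=3: L1-HIT | VC []
  [2] addr=0x1fd blk=31 s=3: L1-HIT | VC []
  [3] addr=0x1ff blk=31 s=3: L1-HIT | VC []
  [4] addr=0x1fe blk=31 s=3: L1-HIT | VC []
  [5] addr=0x1fa blk=31 s=3: L1-HIT | VC []
  [6] addr=0x10b blk=16 s=0: MISS | VC []
  [7] addr=0x186 blk=24 s=0: MISS | VC [16]
  [8] addr=0x1fa blk=31 s=3: L1-HIT | VC [16]
  [9] addr=0x8e blk=8 s=0: MISS | VC [16, 24]
  [10] addr=0xbb blk=11 s=3: MISS | VC [16, 24, 31]
  [11] addr=0x1c6 blk=28 s=0: MISS | VC [16, 24, 31, 8]
  [12] addr=0x71 blk=7 s=3: MISS | VC [24, 31, 8, 11]
  [13] addr=0xbc blk=11 s=3: VC-HIT | VC [24, 31, 8, 7]
  [14] addr=0x78 blk=7 s=3: VC-HIT | VC [24, 31, 8, 11]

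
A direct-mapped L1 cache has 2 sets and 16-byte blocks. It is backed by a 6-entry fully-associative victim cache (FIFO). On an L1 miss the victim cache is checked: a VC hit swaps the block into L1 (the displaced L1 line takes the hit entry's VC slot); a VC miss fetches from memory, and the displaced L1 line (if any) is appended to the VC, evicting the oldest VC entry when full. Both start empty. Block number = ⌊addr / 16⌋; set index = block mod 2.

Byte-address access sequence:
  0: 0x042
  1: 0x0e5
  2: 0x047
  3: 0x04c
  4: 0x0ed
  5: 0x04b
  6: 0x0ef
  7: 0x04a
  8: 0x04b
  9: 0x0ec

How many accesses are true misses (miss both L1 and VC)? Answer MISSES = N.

#0 0x42→b4/s0 MISS; vc=[]
#1 0xe5→b14/s0 MISS; vc=[4]
#2 0x47→b4/s0 VC-HIT; vc=[14]
#3 0x4c→b4/s0 L1-HIT; vc=[14]
#4 0xed→b14/s0 VC-HIT; vc=[4]
#5 0x4b→b4/s0 VC-HIT; vc=[14]
#6 0xef→b14/s0 VC-HIT; vc=[4]
#7 0x4a→b4/s0 VC-HIT; vc=[14]
#8 0x4b→b4/s0 L1-HIT; vc=[14]
#9 0xec→b14/s0 VC-HIT; vc=[4]

MISSES = 2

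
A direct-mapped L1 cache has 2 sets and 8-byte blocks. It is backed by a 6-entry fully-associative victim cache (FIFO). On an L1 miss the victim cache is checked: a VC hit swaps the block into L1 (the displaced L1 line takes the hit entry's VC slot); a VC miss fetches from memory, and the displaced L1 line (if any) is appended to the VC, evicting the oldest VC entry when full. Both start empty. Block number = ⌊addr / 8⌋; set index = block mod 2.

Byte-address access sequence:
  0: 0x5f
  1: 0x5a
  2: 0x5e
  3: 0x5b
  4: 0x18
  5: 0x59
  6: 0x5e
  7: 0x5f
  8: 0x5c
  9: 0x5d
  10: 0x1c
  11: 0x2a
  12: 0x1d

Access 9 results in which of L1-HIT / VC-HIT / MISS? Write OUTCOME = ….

  [0] addr=0x5f blk=11 s=1: MISS | VC []
  [1] addr=0x5a blk=11 s=1: L1-HIT | VC []
  [2] addr=0x5e blk=11 s=1: L1-HIT | VC []
  [3] addr=0x5b blk=11 s=1: L1-HIT | VC []
  [4] addr=0x18 blk=3 s=1: MISS | VC [11]
  [5] addr=0x59 blk=11 s=1: VC-HIT | VC [3]
  [6] addr=0x5e blk=11 s=1: L1-HIT | VC [3]
  [7] addr=0x5f blk=11 s=1: L1-HIT | VC [3]
  [8] addr=0x5c blk=11 s=1: L1-HIT | VC [3]
  [9] addr=0x5d blk=11 s=1: L1-HIT | VC [3]
  [10] addr=0x1c blk=3 s=1: VC-HIT | VC [11]
  [11] addr=0x2a blk=5 s=1: MISS | VC [11, 3]
  [12] addr=0x1d blk=3 s=1: VC-HIT | VC [11, 5]

OUTCOME = L1-HIT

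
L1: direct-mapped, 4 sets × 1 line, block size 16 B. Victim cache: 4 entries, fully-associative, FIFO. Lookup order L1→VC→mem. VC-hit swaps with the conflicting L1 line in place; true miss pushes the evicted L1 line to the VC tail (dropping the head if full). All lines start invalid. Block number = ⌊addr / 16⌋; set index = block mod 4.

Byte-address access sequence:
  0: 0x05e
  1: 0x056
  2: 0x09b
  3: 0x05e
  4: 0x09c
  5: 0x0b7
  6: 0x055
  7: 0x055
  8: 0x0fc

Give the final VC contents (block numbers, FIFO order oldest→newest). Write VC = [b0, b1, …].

#0 0x5e→b5/s1 MISS; vc=[]
#1 0x56→b5/s1 L1-HIT; vc=[]
#2 0x9b→b9/s1 MISS; vc=[5]
#3 0x5e→b5/s1 VC-HIT; vc=[9]
#4 0x9c→b9/s1 VC-HIT; vc=[5]
#5 0xb7→b11/s3 MISS; vc=[5]
#6 0x55→b5/s1 VC-HIT; vc=[9]
#7 0x55→b5/s1 L1-HIT; vc=[9]
#8 0xfc→b15/s3 MISS; vc=[9,11]

VC = [9, 11]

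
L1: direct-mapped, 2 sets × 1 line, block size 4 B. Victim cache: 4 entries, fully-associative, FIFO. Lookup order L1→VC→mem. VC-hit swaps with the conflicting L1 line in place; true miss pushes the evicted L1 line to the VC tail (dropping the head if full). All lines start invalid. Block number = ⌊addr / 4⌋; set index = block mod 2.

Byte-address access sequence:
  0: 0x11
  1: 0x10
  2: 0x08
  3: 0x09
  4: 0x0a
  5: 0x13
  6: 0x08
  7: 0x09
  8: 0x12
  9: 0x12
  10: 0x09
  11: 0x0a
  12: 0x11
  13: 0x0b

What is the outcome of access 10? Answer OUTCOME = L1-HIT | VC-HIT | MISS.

OUTCOME = VC-HIT

#0 0x11→b4/s0 MISS; vc=[]
#1 0x10→b4/s0 L1-HIT; vc=[]
#2 0x8→b2/s0 MISS; vc=[4]
#3 0x9→b2/s0 L1-HIT; vc=[4]
#4 0xa→b2/s0 L1-HIT; vc=[4]
#5 0x13→b4/s0 VC-HIT; vc=[2]
#6 0x8→b2/s0 VC-HIT; vc=[4]
#7 0x9→b2/s0 L1-HIT; vc=[4]
#8 0x12→b4/s0 VC-HIT; vc=[2]
#9 0x12→b4/s0 L1-HIT; vc=[2]
#10 0x9→b2/s0 VC-HIT; vc=[4]
#11 0xa→b2/s0 L1-HIT; vc=[4]
#12 0x11→b4/s0 VC-HIT; vc=[2]
#13 0xb→b2/s0 VC-HIT; vc=[4]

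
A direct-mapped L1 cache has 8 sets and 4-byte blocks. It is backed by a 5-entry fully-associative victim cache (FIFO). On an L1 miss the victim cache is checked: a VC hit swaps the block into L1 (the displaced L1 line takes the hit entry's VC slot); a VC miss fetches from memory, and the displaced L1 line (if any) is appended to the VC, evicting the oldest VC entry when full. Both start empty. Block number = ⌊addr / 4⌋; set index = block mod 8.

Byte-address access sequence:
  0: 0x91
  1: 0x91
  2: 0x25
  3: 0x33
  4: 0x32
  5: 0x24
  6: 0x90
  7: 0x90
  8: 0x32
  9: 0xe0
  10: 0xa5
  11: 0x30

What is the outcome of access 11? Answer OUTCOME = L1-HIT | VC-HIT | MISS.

OUTCOME = L1-HIT

0: 0x91 (blk 36, set 4) → MISS  vc=[]
1: 0x91 (blk 36, set 4) → L1-HIT  vc=[]
2: 0x25 (blk 9, set 1) → MISS  vc=[]
3: 0x33 (blk 12, set 4) → MISS  vc=[36]
4: 0x32 (blk 12, set 4) → L1-HIT  vc=[36]
5: 0x24 (blk 9, set 1) → L1-HIT  vc=[36]
6: 0x90 (blk 36, set 4) → VC-HIT  vc=[12]
7: 0x90 (blk 36, set 4) → L1-HIT  vc=[12]
8: 0x32 (blk 12, set 4) → VC-HIT  vc=[36]
9: 0xe0 (blk 56, set 0) → MISS  vc=[36]
10: 0xa5 (blk 41, set 1) → MISS  vc=[36, 9]
11: 0x30 (blk 12, set 4) → L1-HIT  vc=[36, 9]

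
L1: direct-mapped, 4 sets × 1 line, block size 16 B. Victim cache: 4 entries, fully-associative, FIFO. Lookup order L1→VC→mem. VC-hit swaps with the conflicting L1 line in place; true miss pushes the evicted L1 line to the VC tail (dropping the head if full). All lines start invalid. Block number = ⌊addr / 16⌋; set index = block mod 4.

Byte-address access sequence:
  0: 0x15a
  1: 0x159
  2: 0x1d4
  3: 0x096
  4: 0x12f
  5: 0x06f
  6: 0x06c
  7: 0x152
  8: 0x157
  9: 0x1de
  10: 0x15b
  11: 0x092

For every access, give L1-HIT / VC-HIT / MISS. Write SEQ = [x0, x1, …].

0: 0x15a (blk 21, set 1) → MISS  vc=[]
1: 0x159 (blk 21, set 1) → L1-HIT  vc=[]
2: 0x1d4 (blk 29, set 1) → MISS  vc=[21]
3: 0x96 (blk 9, set 1) → MISS  vc=[21, 29]
4: 0x12f (blk 18, set 2) → MISS  vc=[21, 29]
5: 0x6f (blk 6, set 2) → MISS  vc=[21, 29, 18]
6: 0x6c (blk 6, set 2) → L1-HIT  vc=[21, 29, 18]
7: 0x152 (blk 21, set 1) → VC-HIT  vc=[9, 29, 18]
8: 0x157 (blk 21, set 1) → L1-HIT  vc=[9, 29, 18]
9: 0x1de (blk 29, set 1) → VC-HIT  vc=[9, 21, 18]
10: 0x15b (blk 21, set 1) → VC-HIT  vc=[9, 29, 18]
11: 0x92 (blk 9, set 1) → VC-HIT  vc=[21, 29, 18]

SEQ = [MISS, L1-HIT, MISS, MISS, MISS, MISS, L1-HIT, VC-HIT, L1-HIT, VC-HIT, VC-HIT, VC-HIT]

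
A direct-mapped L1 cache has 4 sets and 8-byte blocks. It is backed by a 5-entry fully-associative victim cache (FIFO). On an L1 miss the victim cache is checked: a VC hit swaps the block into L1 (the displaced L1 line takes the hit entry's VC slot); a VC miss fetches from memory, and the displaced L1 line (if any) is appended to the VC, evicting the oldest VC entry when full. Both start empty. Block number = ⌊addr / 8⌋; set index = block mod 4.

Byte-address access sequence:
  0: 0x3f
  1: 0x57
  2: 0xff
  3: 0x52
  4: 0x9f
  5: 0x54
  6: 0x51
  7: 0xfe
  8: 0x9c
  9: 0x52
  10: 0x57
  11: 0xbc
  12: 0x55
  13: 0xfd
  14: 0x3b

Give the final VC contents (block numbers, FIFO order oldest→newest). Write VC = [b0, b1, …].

  [0] addr=0x3f blk=7 s=3: MISS | VC []
  [1] addr=0x57 blk=10 s=2: MISS | VC []
  [2] addr=0xff blk=31 s=3: MISS | VC [7]
  [3] addr=0x52 blk=10 s=2: L1-HIT | VC [7]
  [4] addr=0x9f blk=19 s=3: MISS | VC [7, 31]
  [5] addr=0x54 blk=10 s=2: L1-HIT | VC [7, 31]
  [6] addr=0x51 blk=10 s=2: L1-HIT | VC [7, 31]
  [7] addr=0xfe blk=31 s=3: VC-HIT | VC [7, 19]
  [8] addr=0x9c blk=19 s=3: VC-HIT | VC [7, 31]
  [9] addr=0x52 blk=10 s=2: L1-HIT | VC [7, 31]
  [10] addr=0x57 blk=10 s=2: L1-HIT | VC [7, 31]
  [11] addr=0xbc blk=23 s=3: MISS | VC [7, 31, 19]
  [12] addr=0x55 blk=10 s=2: L1-HIT | VC [7, 31, 19]
  [13] addr=0xfd blk=31 s=3: VC-HIT | VC [7, 23, 19]
  [14] addr=0x3b blk=7 s=3: VC-HIT | VC [31, 23, 19]

VC = [31, 23, 19]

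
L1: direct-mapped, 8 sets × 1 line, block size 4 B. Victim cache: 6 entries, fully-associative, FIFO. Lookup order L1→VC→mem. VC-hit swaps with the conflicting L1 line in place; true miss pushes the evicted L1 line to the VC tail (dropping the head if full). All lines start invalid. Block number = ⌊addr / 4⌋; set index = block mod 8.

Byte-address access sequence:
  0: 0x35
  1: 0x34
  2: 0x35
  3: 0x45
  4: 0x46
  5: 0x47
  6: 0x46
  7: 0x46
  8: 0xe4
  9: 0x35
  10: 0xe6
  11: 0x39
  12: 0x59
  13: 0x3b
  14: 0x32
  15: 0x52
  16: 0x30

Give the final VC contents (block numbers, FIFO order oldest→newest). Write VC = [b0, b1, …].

  [0] addr=0x35 blk=13 s=5: MISS | VC []
  [1] addr=0x34 blk=13 s=5: L1-HIT | VC []
  [2] addr=0x35 blk=13 s=5: L1-HIT | VC []
  [3] addr=0x45 blk=17 s=1: MISS | VC []
  [4] addr=0x46 blk=17 s=1: L1-HIT | VC []
  [5] addr=0x47 blk=17 s=1: L1-HIT | VC []
  [6] addr=0x46 blk=17 s=1: L1-HIT | VC []
  [7] addr=0x46 blk=17 s=1: L1-HIT | VC []
  [8] addr=0xe4 blk=57 s=1: MISS | VC [17]
  [9] addr=0x35 blk=13 s=5: L1-HIT | VC [17]
  [10] addr=0xe6 blk=57 s=1: L1-HIT | VC [17]
  [11] addr=0x39 blk=14 s=6: MISS | VC [17]
  [12] addr=0x59 blk=22 s=6: MISS | VC [17, 14]
  [13] addr=0x3b blk=14 s=6: VC-HIT | VC [17, 22]
  [14] addr=0x32 blk=12 s=4: MISS | VC [17, 22]
  [15] addr=0x52 blk=20 s=4: MISS | VC [17, 22, 12]
  [16] addr=0x30 blk=12 s=4: VC-HIT | VC [17, 22, 20]

VC = [17, 22, 20]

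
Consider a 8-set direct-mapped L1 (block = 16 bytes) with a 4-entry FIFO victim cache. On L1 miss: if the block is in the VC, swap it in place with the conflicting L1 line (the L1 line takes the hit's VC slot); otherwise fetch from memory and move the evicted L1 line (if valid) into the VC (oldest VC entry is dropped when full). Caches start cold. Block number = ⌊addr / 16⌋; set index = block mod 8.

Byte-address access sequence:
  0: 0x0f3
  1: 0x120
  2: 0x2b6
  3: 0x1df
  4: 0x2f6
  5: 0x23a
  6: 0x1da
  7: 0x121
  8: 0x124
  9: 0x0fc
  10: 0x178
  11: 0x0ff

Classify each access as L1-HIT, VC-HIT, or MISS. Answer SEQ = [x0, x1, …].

0: 0xf3 (blk 15, set 7) → MISS  vc=[]
1: 0x120 (blk 18, set 2) → MISS  vc=[]
2: 0x2b6 (blk 43, set 3) → MISS  vc=[]
3: 0x1df (blk 29, set 5) → MISS  vc=[]
4: 0x2f6 (blk 47, set 7) → MISS  vc=[15]
5: 0x23a (blk 35, set 3) → MISS  vc=[15, 43]
6: 0x1da (blk 29, set 5) → L1-HIT  vc=[15, 43]
7: 0x121 (blk 18, set 2) → L1-HIT  vc=[15, 43]
8: 0x124 (blk 18, set 2) → L1-HIT  vc=[15, 43]
9: 0xfc (blk 15, set 7) → VC-HIT  vc=[47, 43]
10: 0x178 (blk 23, set 7) → MISS  vc=[47, 43, 15]
11: 0xff (blk 15, set 7) → VC-HIT  vc=[47, 43, 23]

SEQ = [MISS, MISS, MISS, MISS, MISS, MISS, L1-HIT, L1-HIT, L1-HIT, VC-HIT, MISS, VC-HIT]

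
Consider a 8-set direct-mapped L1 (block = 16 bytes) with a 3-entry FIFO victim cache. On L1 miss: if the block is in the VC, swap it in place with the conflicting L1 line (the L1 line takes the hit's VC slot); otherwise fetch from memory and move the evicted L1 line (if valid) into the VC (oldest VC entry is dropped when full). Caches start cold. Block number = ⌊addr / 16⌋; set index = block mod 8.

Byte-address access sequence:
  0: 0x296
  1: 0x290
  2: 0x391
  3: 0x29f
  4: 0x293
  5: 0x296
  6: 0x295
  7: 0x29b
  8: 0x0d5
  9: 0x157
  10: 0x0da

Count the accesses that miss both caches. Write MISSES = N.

  [0] addr=0x296 blk=41 s=1: MISS | VC []
  [1] addr=0x290 blk=41 s=1: L1-HIT | VC []
  [2] addr=0x391 blk=57 s=1: MISS | VC [41]
  [3] addr=0x29f blk=41 s=1: VC-HIT | VC [57]
  [4] addr=0x293 blk=41 s=1: L1-HIT | VC [57]
  [5] addr=0x296 blk=41 s=1: L1-HIT | VC [57]
  [6] addr=0x295 blk=41 s=1: L1-HIT | VC [57]
  [7] addr=0x29b blk=41 s=1: L1-HIT | VC [57]
  [8] addr=0xd5 blk=13 s=5: MISS | VC [57]
  [9] addr=0x157 blk=21 s=5: MISS | VC [57, 13]
  [10] addr=0xda blk=13 s=5: VC-HIT | VC [57, 21]

MISSES = 4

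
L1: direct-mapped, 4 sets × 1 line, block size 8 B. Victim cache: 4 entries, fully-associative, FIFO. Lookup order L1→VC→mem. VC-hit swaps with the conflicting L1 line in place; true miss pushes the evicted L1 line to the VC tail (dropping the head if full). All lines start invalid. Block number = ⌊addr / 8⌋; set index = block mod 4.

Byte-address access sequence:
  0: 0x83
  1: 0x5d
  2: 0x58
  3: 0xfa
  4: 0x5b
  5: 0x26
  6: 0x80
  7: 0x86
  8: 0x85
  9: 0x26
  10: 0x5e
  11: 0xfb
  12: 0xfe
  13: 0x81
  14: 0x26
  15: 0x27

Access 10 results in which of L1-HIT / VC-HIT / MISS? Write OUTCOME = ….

  [0] addr=0x83 blk=16 s=0: MISS | VC []
  [1] addr=0x5d blk=11 s=3: MISS | VC []
  [2] addr=0x58 blk=11 s=3: L1-HIT | VC []
  [3] addr=0xfa blk=31 s=3: MISS | VC [11]
  [4] addr=0x5b blk=11 s=3: VC-HIT | VC [31]
  [5] addr=0x26 blk=4 s=0: MISS | VC [31, 16]
  [6] addr=0x80 blk=16 s=0: VC-HIT | VC [31, 4]
  [7] addr=0x86 blk=16 s=0: L1-HIT | VC [31, 4]
  [8] addr=0x85 blk=16 s=0: L1-HIT | VC [31, 4]
  [9] addr=0x26 blk=4 s=0: VC-HIT | VC [31, 16]
  [10] addr=0x5e blk=11 s=3: L1-HIT | VC [31, 16]
  [11] addr=0xfb blk=31 s=3: VC-HIT | VC [11, 16]
  [12] addr=0xfe blk=31 s=3: L1-HIT | VC [11, 16]
  [13] addr=0x81 blk=16 s=0: VC-HIT | VC [11, 4]
  [14] addr=0x26 blk=4 s=0: VC-HIT | VC [11, 16]
  [15] addr=0x27 blk=4 s=0: L1-HIT | VC [11, 16]

OUTCOME = L1-HIT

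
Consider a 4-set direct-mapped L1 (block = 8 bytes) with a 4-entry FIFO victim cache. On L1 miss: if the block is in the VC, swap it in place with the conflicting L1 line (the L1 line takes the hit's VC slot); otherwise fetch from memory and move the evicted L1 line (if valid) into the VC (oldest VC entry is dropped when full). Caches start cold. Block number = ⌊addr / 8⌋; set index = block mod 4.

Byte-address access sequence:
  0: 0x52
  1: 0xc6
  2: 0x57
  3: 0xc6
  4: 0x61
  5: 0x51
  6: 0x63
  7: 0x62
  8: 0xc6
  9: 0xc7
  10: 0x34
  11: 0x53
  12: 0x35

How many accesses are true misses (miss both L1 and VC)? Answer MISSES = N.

MISSES = 4

  [0] addr=0x52 blk=10 s=2: MISS | VC []
  [1] addr=0xc6 blk=24 s=0: MISS | VC []
  [2] addr=0x57 blk=10 s=2: L1-HIT | VC []
  [3] addr=0xc6 blk=24 s=0: L1-HIT | VC []
  [4] addr=0x61 blk=12 s=0: MISS | VC [24]
  [5] addr=0x51 blk=10 s=2: L1-HIT | VC [24]
  [6] addr=0x63 blk=12 s=0: L1-HIT | VC [24]
  [7] addr=0x62 blk=12 s=0: L1-HIT | VC [24]
  [8] addr=0xc6 blk=24 s=0: VC-HIT | VC [12]
  [9] addr=0xc7 blk=24 s=0: L1-HIT | VC [12]
  [10] addr=0x34 blk=6 s=2: MISS | VC [12, 10]
  [11] addr=0x53 blk=10 s=2: VC-HIT | VC [12, 6]
  [12] addr=0x35 blk=6 s=2: VC-HIT | VC [12, 10]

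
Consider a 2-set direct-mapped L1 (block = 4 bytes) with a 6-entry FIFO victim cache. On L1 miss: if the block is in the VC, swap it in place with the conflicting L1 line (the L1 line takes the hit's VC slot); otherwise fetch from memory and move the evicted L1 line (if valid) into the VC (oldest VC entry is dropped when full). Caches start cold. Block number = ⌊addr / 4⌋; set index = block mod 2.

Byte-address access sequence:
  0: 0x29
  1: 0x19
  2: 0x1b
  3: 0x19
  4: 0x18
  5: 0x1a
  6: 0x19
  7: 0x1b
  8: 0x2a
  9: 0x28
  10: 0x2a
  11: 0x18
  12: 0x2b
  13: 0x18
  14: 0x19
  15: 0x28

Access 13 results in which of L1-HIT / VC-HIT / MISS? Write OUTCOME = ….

#0 0x29→b10/s0 MISS; vc=[]
#1 0x19→b6/s0 MISS; vc=[10]
#2 0x1b→b6/s0 L1-HIT; vc=[10]
#3 0x19→b6/s0 L1-HIT; vc=[10]
#4 0x18→b6/s0 L1-HIT; vc=[10]
#5 0x1a→b6/s0 L1-HIT; vc=[10]
#6 0x19→b6/s0 L1-HIT; vc=[10]
#7 0x1b→b6/s0 L1-HIT; vc=[10]
#8 0x2a→b10/s0 VC-HIT; vc=[6]
#9 0x28→b10/s0 L1-HIT; vc=[6]
#10 0x2a→b10/s0 L1-HIT; vc=[6]
#11 0x18→b6/s0 VC-HIT; vc=[10]
#12 0x2b→b10/s0 VC-HIT; vc=[6]
#13 0x18→b6/s0 VC-HIT; vc=[10]
#14 0x19→b6/s0 L1-HIT; vc=[10]
#15 0x28→b10/s0 VC-HIT; vc=[6]

OUTCOME = VC-HIT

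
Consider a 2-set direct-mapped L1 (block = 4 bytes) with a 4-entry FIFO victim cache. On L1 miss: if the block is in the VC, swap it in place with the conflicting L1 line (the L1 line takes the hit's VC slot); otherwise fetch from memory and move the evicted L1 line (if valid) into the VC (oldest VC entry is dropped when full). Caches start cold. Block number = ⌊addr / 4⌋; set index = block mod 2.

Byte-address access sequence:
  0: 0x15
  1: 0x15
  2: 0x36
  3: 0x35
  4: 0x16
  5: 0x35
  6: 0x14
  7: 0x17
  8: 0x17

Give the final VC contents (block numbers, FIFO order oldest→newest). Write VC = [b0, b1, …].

#0 0x15→b5/s1 MISS; vc=[]
#1 0x15→b5/s1 L1-HIT; vc=[]
#2 0x36→b13/s1 MISS; vc=[5]
#3 0x35→b13/s1 L1-HIT; vc=[5]
#4 0x16→b5/s1 VC-HIT; vc=[13]
#5 0x35→b13/s1 VC-HIT; vc=[5]
#6 0x14→b5/s1 VC-HIT; vc=[13]
#7 0x17→b5/s1 L1-HIT; vc=[13]
#8 0x17→b5/s1 L1-HIT; vc=[13]

VC = [13]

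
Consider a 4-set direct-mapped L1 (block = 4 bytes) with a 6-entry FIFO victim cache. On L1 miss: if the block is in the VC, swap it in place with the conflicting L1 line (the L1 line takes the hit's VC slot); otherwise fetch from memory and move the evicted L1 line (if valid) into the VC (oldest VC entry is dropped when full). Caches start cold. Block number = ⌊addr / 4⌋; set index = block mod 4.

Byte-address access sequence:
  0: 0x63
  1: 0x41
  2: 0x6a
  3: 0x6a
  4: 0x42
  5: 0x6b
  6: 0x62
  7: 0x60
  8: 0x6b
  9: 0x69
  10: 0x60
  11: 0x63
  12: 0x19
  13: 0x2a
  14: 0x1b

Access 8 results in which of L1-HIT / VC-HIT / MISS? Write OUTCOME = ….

  [0] addr=0x63 blk=24 s=0: MISS | VC []
  [1] addr=0x41 blk=16 s=0: MISS | VC [24]
  [2] addr=0x6a blk=26 s=2: MISS | VC [24]
  [3] addr=0x6a blk=26 s=2: L1-HIT | VC [24]
  [4] addr=0x42 blk=16 s=0: L1-HIT | VC [24]
  [5] addr=0x6b blk=26 s=2: L1-HIT | VC [24]
  [6] addr=0x62 blk=24 s=0: VC-HIT | VC [16]
  [7] addr=0x60 blk=24 s=0: L1-HIT | VC [16]
  [8] addr=0x6b blk=26 s=2: L1-HIT | VC [16]
  [9] addr=0x69 blk=26 s=2: L1-HIT | VC [16]
  [10] addr=0x60 blk=24 s=0: L1-HIT | VC [16]
  [11] addr=0x63 blk=24 s=0: L1-HIT | VC [16]
  [12] addr=0x19 blk=6 s=2: MISS | VC [16, 26]
  [13] addr=0x2a blk=10 s=2: MISS | VC [16, 26, 6]
  [14] addr=0x1b blk=6 s=2: VC-HIT | VC [16, 26, 10]

OUTCOME = L1-HIT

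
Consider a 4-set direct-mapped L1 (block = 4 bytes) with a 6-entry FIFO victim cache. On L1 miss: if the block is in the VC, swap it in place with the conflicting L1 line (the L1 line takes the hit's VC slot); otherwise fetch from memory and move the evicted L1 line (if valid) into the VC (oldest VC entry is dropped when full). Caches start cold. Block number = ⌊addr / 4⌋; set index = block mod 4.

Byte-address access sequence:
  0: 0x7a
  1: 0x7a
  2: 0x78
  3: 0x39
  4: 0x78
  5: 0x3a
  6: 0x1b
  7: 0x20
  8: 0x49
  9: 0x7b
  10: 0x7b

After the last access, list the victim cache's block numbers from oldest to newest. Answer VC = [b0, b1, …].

#0 0x7a→b30/s2 MISS; vc=[]
#1 0x7a→b30/s2 L1-HIT; vc=[]
#2 0x78→b30/s2 L1-HIT; vc=[]
#3 0x39→b14/s2 MISS; vc=[30]
#4 0x78→b30/s2 VC-HIT; vc=[14]
#5 0x3a→b14/s2 VC-HIT; vc=[30]
#6 0x1b→b6/s2 MISS; vc=[30,14]
#7 0x20→b8/s0 MISS; vc=[30,14]
#8 0x49→b18/s2 MISS; vc=[30,14,6]
#9 0x7b→b30/s2 VC-HIT; vc=[18,14,6]
#10 0x7b→b30/s2 L1-HIT; vc=[18,14,6]

VC = [18, 14, 6]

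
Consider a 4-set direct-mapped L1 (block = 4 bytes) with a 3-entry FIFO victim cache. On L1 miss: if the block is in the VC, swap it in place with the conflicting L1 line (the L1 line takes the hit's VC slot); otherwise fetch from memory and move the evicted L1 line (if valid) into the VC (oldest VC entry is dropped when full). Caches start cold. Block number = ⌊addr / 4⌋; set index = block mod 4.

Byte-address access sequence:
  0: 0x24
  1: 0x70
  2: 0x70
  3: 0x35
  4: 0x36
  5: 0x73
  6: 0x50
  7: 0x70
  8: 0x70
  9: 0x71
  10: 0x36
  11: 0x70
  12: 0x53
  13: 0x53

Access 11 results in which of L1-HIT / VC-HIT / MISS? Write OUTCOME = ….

OUTCOME = L1-HIT

  [0] addr=0x24 blk=9 s=1: MISS | VC []
  [1] addr=0x70 blk=28 s=0: MISS | VC []
  [2] addr=0x70 blk=28 s=0: L1-HIT | VC []
  [3] addr=0x35 blk=13 s=1: MISS | VC [9]
  [4] addr=0x36 blk=13 s=1: L1-HIT | VC [9]
  [5] addr=0x73 blk=28 s=0: L1-HIT | VC [9]
  [6] addr=0x50 blk=20 s=0: MISS | VC [9, 28]
  [7] addr=0x70 blk=28 s=0: VC-HIT | VC [9, 20]
  [8] addr=0x70 blk=28 s=0: L1-HIT | VC [9, 20]
  [9] addr=0x71 blk=28 s=0: L1-HIT | VC [9, 20]
  [10] addr=0x36 blk=13 s=1: L1-HIT | VC [9, 20]
  [11] addr=0x70 blk=28 s=0: L1-HIT | VC [9, 20]
  [12] addr=0x53 blk=20 s=0: VC-HIT | VC [9, 28]
  [13] addr=0x53 blk=20 s=0: L1-HIT | VC [9, 28]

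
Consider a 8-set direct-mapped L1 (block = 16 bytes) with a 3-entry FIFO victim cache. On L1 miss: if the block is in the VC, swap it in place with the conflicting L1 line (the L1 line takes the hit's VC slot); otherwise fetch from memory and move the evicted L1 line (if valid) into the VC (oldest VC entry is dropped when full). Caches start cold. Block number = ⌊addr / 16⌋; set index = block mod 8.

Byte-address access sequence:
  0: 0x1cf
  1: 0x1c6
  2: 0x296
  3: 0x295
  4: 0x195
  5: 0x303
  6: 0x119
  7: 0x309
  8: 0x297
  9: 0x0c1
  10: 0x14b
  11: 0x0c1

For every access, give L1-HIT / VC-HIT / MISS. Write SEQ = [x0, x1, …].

  [0] addr=0x1cf blk=28 s=4: MISS | VC []
  [1] addr=0x1c6 blk=28 s=4: L1-HIT | VC []
  [2] addr=0x296 blk=41 s=1: MISS | VC []
  [3] addr=0x295 blk=41 s=1: L1-HIT | VC []
  [4] addr=0x195 blk=25 s=1: MISS | VC [41]
  [5] addr=0x303 blk=48 s=0: MISS | VC [41]
  [6] addr=0x119 blk=17 s=1: MISS | VC [41, 25]
  [7] addr=0x309 blk=48 s=0: L1-HIT | VC [41, 25]
  [8] addr=0x297 blk=41 s=1: VC-HIT | VC [17, 25]
  [9] addr=0xc1 blk=12 s=4: MISS | VC [17, 25, 28]
  [10] addr=0x14b blk=20 s=4: MISS | VC [25, 28, 12]
  [11] addr=0xc1 blk=12 s=4: VC-HIT | VC [25, 28, 20]

SEQ = [MISS, L1-HIT, MISS, L1-HIT, MISS, MISS, MISS, L1-HIT, VC-HIT, MISS, MISS, VC-HIT]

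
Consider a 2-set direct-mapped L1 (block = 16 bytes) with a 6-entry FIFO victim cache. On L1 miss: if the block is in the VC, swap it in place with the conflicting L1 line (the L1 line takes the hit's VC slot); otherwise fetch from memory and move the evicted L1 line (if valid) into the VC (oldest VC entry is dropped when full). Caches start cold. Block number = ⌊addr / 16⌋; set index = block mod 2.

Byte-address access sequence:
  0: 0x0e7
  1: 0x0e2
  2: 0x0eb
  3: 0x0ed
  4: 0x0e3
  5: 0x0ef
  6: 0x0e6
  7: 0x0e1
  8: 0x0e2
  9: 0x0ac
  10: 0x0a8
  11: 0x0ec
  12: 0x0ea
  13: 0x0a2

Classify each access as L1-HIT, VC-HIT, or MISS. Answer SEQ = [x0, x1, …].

  [0] addr=0xe7 blk=14 s=0: MISS | VC []
  [1] addr=0xe2 blk=14 s=0: L1-HIT | VC []
  [2] addr=0xeb blk=14 s=0: L1-HIT | VC []
  [3] addr=0xed blk=14 s=0: L1-HIT | VC []
  [4] addr=0xe3 blk=14 s=0: L1-HIT | VC []
  [5] addr=0xef blk=14 s=0: L1-HIT | VC []
  [6] addr=0xe6 blk=14 s=0: L1-HIT | VC []
  [7] addr=0xe1 blk=14 s=0: L1-HIT | VC []
  [8] addr=0xe2 blk=14 s=0: L1-HIT | VC []
  [9] addr=0xac blk=10 s=0: MISS | VC [14]
  [10] addr=0xa8 blk=10 s=0: L1-HIT | VC [14]
  [11] addr=0xec blk=14 s=0: VC-HIT | VC [10]
  [12] addr=0xea blk=14 s=0: L1-HIT | VC [10]
  [13] addr=0xa2 blk=10 s=0: VC-HIT | VC [14]

SEQ = [MISS, L1-HIT, L1-HIT, L1-HIT, L1-HIT, L1-HIT, L1-HIT, L1-HIT, L1-HIT, MISS, L1-HIT, VC-HIT, L1-HIT, VC-HIT]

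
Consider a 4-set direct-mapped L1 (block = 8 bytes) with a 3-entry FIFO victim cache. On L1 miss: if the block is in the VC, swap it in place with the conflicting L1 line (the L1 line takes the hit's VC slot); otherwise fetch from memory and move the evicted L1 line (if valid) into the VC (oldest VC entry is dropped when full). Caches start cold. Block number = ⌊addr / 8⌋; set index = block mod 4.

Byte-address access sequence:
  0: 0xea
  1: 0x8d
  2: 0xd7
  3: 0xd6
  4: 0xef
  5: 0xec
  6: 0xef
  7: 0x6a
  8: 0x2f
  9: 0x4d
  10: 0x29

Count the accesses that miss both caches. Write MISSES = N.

  [0] addr=0xea blk=29 s=1: MISS | VC []
  [1] addr=0x8d blk=17 s=1: MISS | VC [29]
  [2] addr=0xd7 blk=26 s=2: MISS | VC [29]
  [3] addr=0xd6 blk=26 s=2: L1-HIT | VC [29]
  [4] addr=0xef blk=29 s=1: VC-HIT | VC [17]
  [5] addr=0xec blk=29 s=1: L1-HIT | VC [17]
  [6] addr=0xef blk=29 s=1: L1-HIT | VC [17]
  [7] addr=0x6a blk=13 s=1: MISS | VC [17, 29]
  [8] addr=0x2f blk=5 s=1: MISS | VC [17, 29, 13]
  [9] addr=0x4d blk=9 s=1: MISS | VC [29, 13, 5]
  [10] addr=0x29 blk=5 s=1: VC-HIT | VC [29, 13, 9]

MISSES = 6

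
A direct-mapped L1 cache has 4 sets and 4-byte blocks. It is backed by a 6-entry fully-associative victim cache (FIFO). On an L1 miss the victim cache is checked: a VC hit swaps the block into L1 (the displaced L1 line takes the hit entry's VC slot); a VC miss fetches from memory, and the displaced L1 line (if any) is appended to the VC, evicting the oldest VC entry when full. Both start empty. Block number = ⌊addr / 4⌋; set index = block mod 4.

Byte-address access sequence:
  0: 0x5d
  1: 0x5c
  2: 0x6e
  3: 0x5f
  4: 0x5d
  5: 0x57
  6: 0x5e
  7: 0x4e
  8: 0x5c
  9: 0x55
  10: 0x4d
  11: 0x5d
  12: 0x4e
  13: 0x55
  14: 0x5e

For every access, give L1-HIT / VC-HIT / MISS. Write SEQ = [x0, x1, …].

SEQ = [MISS, L1-HIT, MISS, VC-HIT, L1-HIT, MISS, L1-HIT, MISS, VC-HIT, L1-HIT, VC-HIT, VC-HIT, VC-HIT, L1-HIT, VC-HIT]

0: 0x5d (blk 23, set 3) → MISS  vc=[]
1: 0x5c (blk 23, set 3) → L1-HIT  vc=[]
2: 0x6e (blk 27, set 3) → MISS  vc=[23]
3: 0x5f (blk 23, set 3) → VC-HIT  vc=[27]
4: 0x5d (blk 23, set 3) → L1-HIT  vc=[27]
5: 0x57 (blk 21, set 1) → MISS  vc=[27]
6: 0x5e (blk 23, set 3) → L1-HIT  vc=[27]
7: 0x4e (blk 19, set 3) → MISS  vc=[27, 23]
8: 0x5c (blk 23, set 3) → VC-HIT  vc=[27, 19]
9: 0x55 (blk 21, set 1) → L1-HIT  vc=[27, 19]
10: 0x4d (blk 19, set 3) → VC-HIT  vc=[27, 23]
11: 0x5d (blk 23, set 3) → VC-HIT  vc=[27, 19]
12: 0x4e (blk 19, set 3) → VC-HIT  vc=[27, 23]
13: 0x55 (blk 21, set 1) → L1-HIT  vc=[27, 23]
14: 0x5e (blk 23, set 3) → VC-HIT  vc=[27, 19]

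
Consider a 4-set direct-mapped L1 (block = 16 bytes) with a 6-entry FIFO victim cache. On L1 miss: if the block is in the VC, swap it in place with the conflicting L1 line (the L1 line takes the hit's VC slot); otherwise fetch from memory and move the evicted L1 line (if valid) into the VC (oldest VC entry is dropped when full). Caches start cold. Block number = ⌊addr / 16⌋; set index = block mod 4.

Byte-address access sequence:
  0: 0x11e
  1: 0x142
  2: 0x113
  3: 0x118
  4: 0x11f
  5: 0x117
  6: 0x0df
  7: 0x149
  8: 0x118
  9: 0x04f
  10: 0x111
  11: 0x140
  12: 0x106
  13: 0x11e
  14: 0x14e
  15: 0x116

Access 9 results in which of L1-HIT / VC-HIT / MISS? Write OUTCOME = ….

OUTCOME = MISS

0: 0x11e (blk 17, set 1) → MISS  vc=[]
1: 0x142 (blk 20, set 0) → MISS  vc=[]
2: 0x113 (blk 17, set 1) → L1-HIT  vc=[]
3: 0x118 (blk 17, set 1) → L1-HIT  vc=[]
4: 0x11f (blk 17, set 1) → L1-HIT  vc=[]
5: 0x117 (blk 17, set 1) → L1-HIT  vc=[]
6: 0xdf (blk 13, set 1) → MISS  vc=[17]
7: 0x149 (blk 20, set 0) → L1-HIT  vc=[17]
8: 0x118 (blk 17, set 1) → VC-HIT  vc=[13]
9: 0x4f (blk 4, set 0) → MISS  vc=[13, 20]
10: 0x111 (blk 17, set 1) → L1-HIT  vc=[13, 20]
11: 0x140 (blk 20, set 0) → VC-HIT  vc=[13, 4]
12: 0x106 (blk 16, set 0) → MISS  vc=[13, 4, 20]
13: 0x11e (blk 17, set 1) → L1-HIT  vc=[13, 4, 20]
14: 0x14e (blk 20, set 0) → VC-HIT  vc=[13, 4, 16]
15: 0x116 (blk 17, set 1) → L1-HIT  vc=[13, 4, 16]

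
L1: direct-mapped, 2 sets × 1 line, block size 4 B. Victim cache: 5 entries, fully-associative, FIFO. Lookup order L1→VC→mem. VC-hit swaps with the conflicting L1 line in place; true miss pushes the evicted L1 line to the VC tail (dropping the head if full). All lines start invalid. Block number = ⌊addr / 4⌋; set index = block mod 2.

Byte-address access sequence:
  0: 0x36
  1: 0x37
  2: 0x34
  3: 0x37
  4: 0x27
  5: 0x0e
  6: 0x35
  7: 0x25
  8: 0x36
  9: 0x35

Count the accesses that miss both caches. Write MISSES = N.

0: 0x36 (blk 13, set 1) → MISS  vc=[]
1: 0x37 (blk 13, set 1) → L1-HIT  vc=[]
2: 0x34 (blk 13, set 1) → L1-HIT  vc=[]
3: 0x37 (blk 13, set 1) → L1-HIT  vc=[]
4: 0x27 (blk 9, set 1) → MISS  vc=[13]
5: 0xe (blk 3, set 1) → MISS  vc=[13, 9]
6: 0x35 (blk 13, set 1) → VC-HIT  vc=[3, 9]
7: 0x25 (blk 9, set 1) → VC-HIT  vc=[3, 13]
8: 0x36 (blk 13, set 1) → VC-HIT  vc=[3, 9]
9: 0x35 (blk 13, set 1) → L1-HIT  vc=[3, 9]

MISSES = 3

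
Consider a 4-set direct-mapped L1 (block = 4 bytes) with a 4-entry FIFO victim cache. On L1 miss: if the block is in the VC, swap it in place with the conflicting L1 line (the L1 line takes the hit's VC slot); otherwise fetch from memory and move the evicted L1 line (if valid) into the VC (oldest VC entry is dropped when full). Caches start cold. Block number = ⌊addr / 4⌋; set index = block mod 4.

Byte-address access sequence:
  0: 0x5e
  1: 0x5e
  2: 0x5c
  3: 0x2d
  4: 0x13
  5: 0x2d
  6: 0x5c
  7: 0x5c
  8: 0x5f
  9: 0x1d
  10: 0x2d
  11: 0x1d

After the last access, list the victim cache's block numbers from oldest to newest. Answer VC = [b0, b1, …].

VC = [11, 23]

  [0] addr=0x5e blk=23 s=3: MISS | VC []
  [1] addr=0x5e blk=23 s=3: L1-HIT | VC []
  [2] addr=0x5c blk=23 s=3: L1-HIT | VC []
  [3] addr=0x2d blk=11 s=3: MISS | VC [23]
  [4] addr=0x13 blk=4 s=0: MISS | VC [23]
  [5] addr=0x2d blk=11 s=3: L1-HIT | VC [23]
  [6] addr=0x5c blk=23 s=3: VC-HIT | VC [11]
  [7] addr=0x5c blk=23 s=3: L1-HIT | VC [11]
  [8] addr=0x5f blk=23 s=3: L1-HIT | VC [11]
  [9] addr=0x1d blk=7 s=3: MISS | VC [11, 23]
  [10] addr=0x2d blk=11 s=3: VC-HIT | VC [7, 23]
  [11] addr=0x1d blk=7 s=3: VC-HIT | VC [11, 23]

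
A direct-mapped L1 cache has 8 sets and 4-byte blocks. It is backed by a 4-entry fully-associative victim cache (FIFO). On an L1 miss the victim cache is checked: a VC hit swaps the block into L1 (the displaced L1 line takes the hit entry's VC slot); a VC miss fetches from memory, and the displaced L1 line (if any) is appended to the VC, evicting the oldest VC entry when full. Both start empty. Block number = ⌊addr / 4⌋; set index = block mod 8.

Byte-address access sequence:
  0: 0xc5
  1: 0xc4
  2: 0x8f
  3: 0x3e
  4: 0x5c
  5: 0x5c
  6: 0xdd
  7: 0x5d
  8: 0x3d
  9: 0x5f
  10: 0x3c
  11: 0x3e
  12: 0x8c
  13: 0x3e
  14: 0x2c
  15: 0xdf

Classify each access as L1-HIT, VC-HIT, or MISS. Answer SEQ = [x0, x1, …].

  [0] addr=0xc5 blk=49 s=1: MISS | VC []
  [1] addr=0xc4 blk=49 s=1: L1-HIT | VC []
  [2] addr=0x8f blk=35 s=3: MISS | VC []
  [3] addr=0x3e blk=15 s=7: MISS | VC []
  [4] addr=0x5c blk=23 s=7: MISS | VC [15]
  [5] addr=0x5c blk=23 s=7: L1-HIT | VC [15]
  [6] addr=0xdd blk=55 s=7: MISS | VC [15, 23]
  [7] addr=0x5d blk=23 s=7: VC-HIT | VC [15, 55]
  [8] addr=0x3d blk=15 s=7: VC-HIT | VC [23, 55]
  [9] addr=0x5f blk=23 s=7: VC-HIT | VC [15, 55]
  [10] addr=0x3c blk=15 s=7: VC-HIT | VC [23, 55]
  [11] addr=0x3e blk=15 s=7: L1-HIT | VC [23, 55]
  [12] addr=0x8c blk=35 s=3: L1-HIT | VC [23, 55]
  [13] addr=0x3e blk=15 s=7: L1-HIT | VC [23, 55]
  [14] addr=0x2c blk=11 s=3: MISS | VC [23, 55, 35]
  [15] addr=0xdf blk=55 s=7: VC-HIT | VC [23, 15, 35]

SEQ = [MISS, L1-HIT, MISS, MISS, MISS, L1-HIT, MISS, VC-HIT, VC-HIT, VC-HIT, VC-HIT, L1-HIT, L1-HIT, L1-HIT, MISS, VC-HIT]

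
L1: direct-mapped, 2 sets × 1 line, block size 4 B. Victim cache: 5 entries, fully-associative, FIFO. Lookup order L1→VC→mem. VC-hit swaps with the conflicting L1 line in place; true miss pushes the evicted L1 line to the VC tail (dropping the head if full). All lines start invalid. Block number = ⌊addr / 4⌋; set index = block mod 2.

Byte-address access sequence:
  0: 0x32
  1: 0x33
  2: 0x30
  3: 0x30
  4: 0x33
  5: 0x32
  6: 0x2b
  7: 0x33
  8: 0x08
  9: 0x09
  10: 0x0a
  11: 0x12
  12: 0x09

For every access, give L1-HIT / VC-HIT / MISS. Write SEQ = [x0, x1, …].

SEQ = [MISS, L1-HIT, L1-HIT, L1-HIT, L1-HIT, L1-HIT, MISS, VC-HIT, MISS, L1-HIT, L1-HIT, MISS, VC-HIT]

  [0] addr=0x32 blk=12 s=0: MISS | VC []
  [1] addr=0x33 blk=12 s=0: L1-HIT | VC []
  [2] addr=0x30 blk=12 s=0: L1-HIT | VC []
  [3] addr=0x30 blk=12 s=0: L1-HIT | VC []
  [4] addr=0x33 blk=12 s=0: L1-HIT | VC []
  [5] addr=0x32 blk=12 s=0: L1-HIT | VC []
  [6] addr=0x2b blk=10 s=0: MISS | VC [12]
  [7] addr=0x33 blk=12 s=0: VC-HIT | VC [10]
  [8] addr=0x8 blk=2 s=0: MISS | VC [10, 12]
  [9] addr=0x9 blk=2 s=0: L1-HIT | VC [10, 12]
  [10] addr=0xa blk=2 s=0: L1-HIT | VC [10, 12]
  [11] addr=0x12 blk=4 s=0: MISS | VC [10, 12, 2]
  [12] addr=0x9 blk=2 s=0: VC-HIT | VC [10, 12, 4]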